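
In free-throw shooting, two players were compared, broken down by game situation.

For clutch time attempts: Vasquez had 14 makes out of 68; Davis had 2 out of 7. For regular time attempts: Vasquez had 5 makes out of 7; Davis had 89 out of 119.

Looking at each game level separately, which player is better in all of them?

Davis

Clutch time: Vasquez 14/68 = 20.6%, Davis 2/7 = 28.6% → Davis
Regular time: Vasquez 5/7 = 71.4%, Davis 89/119 = 74.8% → Davis
Davis has the higher rate in both groups.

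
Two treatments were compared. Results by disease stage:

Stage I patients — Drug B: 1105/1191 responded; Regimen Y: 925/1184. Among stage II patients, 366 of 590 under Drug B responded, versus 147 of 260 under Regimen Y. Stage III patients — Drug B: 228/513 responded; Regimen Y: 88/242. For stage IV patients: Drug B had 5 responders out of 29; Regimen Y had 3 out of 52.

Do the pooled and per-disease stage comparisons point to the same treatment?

Stage I: Drug B 1105/1191 = 92.8%, Regimen Y 925/1184 = 78.1% → Drug B
Stage II: Drug B 366/590 = 62.0%, Regimen Y 147/260 = 56.5% → Drug B
Stage III: Drug B 228/513 = 44.4%, Regimen Y 88/242 = 36.4% → Drug B
Stage IV: Drug B 5/29 = 17.2%, Regimen Y 3/52 = 5.8% → Drug B
Overall: Drug B 1704/2323 = 73.4%, Regimen Y 1163/1738 = 66.9% → Drug B
Drug B wins overall and in every disease group — no reversal.

Yes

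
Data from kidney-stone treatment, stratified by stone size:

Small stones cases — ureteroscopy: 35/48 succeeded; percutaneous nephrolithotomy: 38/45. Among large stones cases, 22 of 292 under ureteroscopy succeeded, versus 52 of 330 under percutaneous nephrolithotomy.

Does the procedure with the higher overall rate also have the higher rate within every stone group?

Small stones: ureteroscopy 35/48 = 72.9%, percutaneous nephrolithotomy 38/45 = 84.4% → percutaneous nephrolithotomy
Large stones: ureteroscopy 22/292 = 7.5%, percutaneous nephrolithotomy 52/330 = 15.8% → percutaneous nephrolithotomy
Overall: ureteroscopy 57/340 = 16.8%, percutaneous nephrolithotomy 90/375 = 24.0% → percutaneous nephrolithotomy
Percutaneous nephrolithotomy wins overall and in every stone group — no reversal.

Yes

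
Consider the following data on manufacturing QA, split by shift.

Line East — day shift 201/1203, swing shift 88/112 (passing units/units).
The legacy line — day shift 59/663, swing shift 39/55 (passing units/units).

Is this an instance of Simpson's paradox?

Day shift: Line East 201/1203 = 16.7%, the legacy line 59/663 = 8.9% → Line East
Swing shift: Line East 88/112 = 78.6%, the legacy line 39/55 = 70.9% → Line East
Overall: Line East 289/1315 = 22.0%, the legacy line 98/718 = 13.6% → Line East
Line East wins overall and in every shift group — no reversal.

No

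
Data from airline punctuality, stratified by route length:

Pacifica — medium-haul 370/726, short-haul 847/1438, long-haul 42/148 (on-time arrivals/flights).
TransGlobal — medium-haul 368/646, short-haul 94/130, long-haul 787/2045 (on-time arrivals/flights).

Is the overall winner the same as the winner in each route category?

Medium-haul: Pacifica 370/726 = 51.0%, TransGlobal 368/646 = 57.0% → TransGlobal
Short-haul: Pacifica 847/1438 = 58.9%, TransGlobal 94/130 = 72.3% → TransGlobal
Long-haul: Pacifica 42/148 = 28.4%, TransGlobal 787/2045 = 38.5% → TransGlobal
Overall: Pacifica 1259/2312 = 54.5%, TransGlobal 1249/2821 = 44.3% → Pacifica
TransGlobal wins each route group but Pacifica wins overall — the comparison reverses. TransGlobal's flights skew toward long-haul, which has a lower base rate.

No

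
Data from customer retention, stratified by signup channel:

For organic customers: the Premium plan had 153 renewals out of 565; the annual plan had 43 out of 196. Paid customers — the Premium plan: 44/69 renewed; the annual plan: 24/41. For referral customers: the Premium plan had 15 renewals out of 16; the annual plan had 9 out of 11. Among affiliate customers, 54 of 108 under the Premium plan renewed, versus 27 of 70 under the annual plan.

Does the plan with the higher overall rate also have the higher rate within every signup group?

Yes

Organic: the Premium plan 153/565 = 27.1%, the annual plan 43/196 = 21.9% → the Premium plan
Paid: the Premium plan 44/69 = 63.8%, the annual plan 24/41 = 58.5% → the Premium plan
Referral: the Premium plan 15/16 = 93.8%, the annual plan 9/11 = 81.8% → the Premium plan
Affiliate: the Premium plan 54/108 = 50.0%, the annual plan 27/70 = 38.6% → the Premium plan
Overall: the Premium plan 266/758 = 35.1%, the annual plan 103/318 = 32.4% → the Premium plan
The Premium plan wins overall and in every signup group — no reversal.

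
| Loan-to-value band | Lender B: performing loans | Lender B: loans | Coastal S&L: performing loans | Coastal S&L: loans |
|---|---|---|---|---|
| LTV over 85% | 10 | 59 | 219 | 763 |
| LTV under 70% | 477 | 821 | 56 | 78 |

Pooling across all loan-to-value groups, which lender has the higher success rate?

Lender B

LTV over 85%: Lender B 10/59 = 16.9%, Coastal S&L 219/763 = 28.7% → Coastal S&L
LTV under 70%: Lender B 477/821 = 58.1%, Coastal S&L 56/78 = 71.8% → Coastal S&L
Overall: Lender B 487/880 = 55.3%, Coastal S&L 275/841 = 32.7% → Lender B
(Coastal S&L wins every loan-to-value group but Lender B wins overall — Coastal S&L's loans skew toward the low-rate LTV over 85% group.)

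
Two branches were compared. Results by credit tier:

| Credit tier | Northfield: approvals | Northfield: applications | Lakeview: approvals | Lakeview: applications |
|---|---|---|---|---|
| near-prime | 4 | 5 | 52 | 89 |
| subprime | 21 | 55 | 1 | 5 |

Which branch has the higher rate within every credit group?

Near-prime: Northfield 4/5 = 80.0%, Lakeview 52/89 = 58.4% → Northfield
Subprime: Northfield 21/55 = 38.2%, Lakeview 1/5 = 20.0% → Northfield
Northfield has the higher rate in both groups.

Northfield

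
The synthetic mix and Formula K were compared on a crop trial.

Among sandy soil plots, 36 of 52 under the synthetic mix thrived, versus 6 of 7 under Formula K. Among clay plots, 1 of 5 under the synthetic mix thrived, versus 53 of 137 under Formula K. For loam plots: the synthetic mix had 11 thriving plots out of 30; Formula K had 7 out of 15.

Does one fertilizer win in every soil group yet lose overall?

Yes

Sandy soil: the synthetic mix 36/52 = 69.2%, Formula K 6/7 = 85.7% → Formula K
Clay: the synthetic mix 1/5 = 20.0%, Formula K 53/137 = 38.7% → Formula K
Loam: the synthetic mix 11/30 = 36.7%, Formula K 7/15 = 46.7% → Formula K
Overall: the synthetic mix 48/87 = 55.2%, Formula K 66/159 = 41.5% → the synthetic mix
Formula K wins each soil group but the synthetic mix wins overall — the comparison reverses. Formula K's plots skew toward clay, which has a lower base rate.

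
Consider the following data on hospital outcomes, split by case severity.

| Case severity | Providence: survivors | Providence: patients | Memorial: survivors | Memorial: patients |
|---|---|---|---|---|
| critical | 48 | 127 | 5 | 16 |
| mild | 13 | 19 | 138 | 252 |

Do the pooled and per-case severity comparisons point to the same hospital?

No

Critical: Providence 48/127 = 37.8%, Memorial 5/16 = 31.2% → Providence
Mild: Providence 13/19 = 68.4%, Memorial 138/252 = 54.8% → Providence
Overall: Providence 61/146 = 41.8%, Memorial 143/268 = 53.4% → Memorial
Providence wins each case group but Memorial wins overall — the comparison reverses. Providence's patients skew toward critical, which has a lower base rate.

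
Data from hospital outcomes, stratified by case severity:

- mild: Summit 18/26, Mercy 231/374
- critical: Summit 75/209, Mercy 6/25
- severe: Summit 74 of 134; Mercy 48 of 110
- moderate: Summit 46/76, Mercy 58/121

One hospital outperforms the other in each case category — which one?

Mild: Summit 18/26 = 69.2%, Mercy 231/374 = 61.8% → Summit
Critical: Summit 75/209 = 35.9%, Mercy 6/25 = 24.0% → Summit
Severe: Summit 74/134 = 55.2%, Mercy 48/110 = 43.6% → Summit
Moderate: Summit 46/76 = 60.5%, Mercy 58/121 = 47.9% → Summit
Summit has the higher rate in all 4 groups.

Summit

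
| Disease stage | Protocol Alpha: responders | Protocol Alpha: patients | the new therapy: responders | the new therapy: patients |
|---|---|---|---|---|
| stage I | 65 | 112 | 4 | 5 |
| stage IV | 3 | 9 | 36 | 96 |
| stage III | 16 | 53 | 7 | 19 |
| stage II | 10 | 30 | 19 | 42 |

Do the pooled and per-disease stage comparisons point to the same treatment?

No

Stage I: Protocol Alpha 65/112 = 58.0%, the new therapy 4/5 = 80.0% → the new therapy
Stage IV: Protocol Alpha 3/9 = 33.3%, the new therapy 36/96 = 37.5% → the new therapy
Stage III: Protocol Alpha 16/53 = 30.2%, the new therapy 7/19 = 36.8% → the new therapy
Stage II: Protocol Alpha 10/30 = 33.3%, the new therapy 19/42 = 45.2% → the new therapy
Overall: Protocol Alpha 94/204 = 46.1%, the new therapy 66/162 = 40.7% → Protocol Alpha
The new therapy wins each disease group but Protocol Alpha wins overall — the comparison reverses. The new therapy's patients skew toward stage IV, which has a lower base rate.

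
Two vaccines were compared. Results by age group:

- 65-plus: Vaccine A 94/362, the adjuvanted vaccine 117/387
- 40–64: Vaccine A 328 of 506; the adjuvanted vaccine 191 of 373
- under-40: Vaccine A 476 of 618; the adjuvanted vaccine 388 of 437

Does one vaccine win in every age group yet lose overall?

65-plus: Vaccine A 94/362 = 26.0%, the adjuvanted vaccine 117/387 = 30.2% → the adjuvanted vaccine
40–64: Vaccine A 328/506 = 64.8%, the adjuvanted vaccine 191/373 = 51.2% → Vaccine A
Under-40: Vaccine A 476/618 = 77.0%, the adjuvanted vaccine 388/437 = 88.8% → the adjuvanted vaccine
Overall: Vaccine A 898/1486 = 60.4%, the adjuvanted vaccine 696/1197 = 58.1% → Vaccine A
Neither sweeps: Vaccine A wins 1 of 3 groups, the adjuvanted vaccine wins 2. Vaccine A wins overall but not every group — no Simpson reversal.

No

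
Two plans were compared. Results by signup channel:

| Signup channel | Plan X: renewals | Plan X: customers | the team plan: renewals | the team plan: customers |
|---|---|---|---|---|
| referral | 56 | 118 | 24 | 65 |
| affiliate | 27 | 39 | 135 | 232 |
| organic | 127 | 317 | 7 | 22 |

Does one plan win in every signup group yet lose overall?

Referral: Plan X 56/118 = 47.5%, the team plan 24/65 = 36.9% → Plan X
Affiliate: Plan X 27/39 = 69.2%, the team plan 135/232 = 58.2% → Plan X
Organic: Plan X 127/317 = 40.1%, the team plan 7/22 = 31.8% → Plan X
Overall: Plan X 210/474 = 44.3%, the team plan 166/319 = 52.0% → the team plan
Plan X wins each signup group but the team plan wins overall — the comparison reverses. Plan X's customers skew toward organic, which has a lower base rate.

Yes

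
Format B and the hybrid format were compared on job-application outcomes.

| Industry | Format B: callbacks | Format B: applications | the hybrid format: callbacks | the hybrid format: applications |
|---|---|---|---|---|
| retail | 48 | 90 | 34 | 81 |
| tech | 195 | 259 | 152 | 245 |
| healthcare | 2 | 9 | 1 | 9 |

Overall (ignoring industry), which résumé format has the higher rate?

Retail: Format B 48/90 = 53.3%, the hybrid format 34/81 = 42.0% → Format B
Tech: Format B 195/259 = 75.3%, the hybrid format 152/245 = 62.0% → Format B
Healthcare: Format B 2/9 = 22.2%, the hybrid format 1/9 = 11.1% → Format B
Overall: Format B 245/358 = 68.4%, the hybrid format 187/335 = 55.8% → Format B

Format B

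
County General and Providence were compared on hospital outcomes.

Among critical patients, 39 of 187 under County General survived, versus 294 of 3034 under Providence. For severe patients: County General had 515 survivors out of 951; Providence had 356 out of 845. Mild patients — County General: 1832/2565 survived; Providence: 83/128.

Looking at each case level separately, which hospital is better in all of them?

Critical: County General 39/187 = 20.9%, Providence 294/3034 = 9.7% → County General
Severe: County General 515/951 = 54.2%, Providence 356/845 = 42.1% → County General
Mild: County General 1832/2565 = 71.4%, Providence 83/128 = 64.8% → County General
County General has the higher rate in all 3 groups.

County General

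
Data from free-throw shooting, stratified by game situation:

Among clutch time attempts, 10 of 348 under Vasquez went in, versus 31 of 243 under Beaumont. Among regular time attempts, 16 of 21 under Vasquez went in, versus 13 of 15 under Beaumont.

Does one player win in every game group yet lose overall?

Clutch time: Vasquez 10/348 = 2.9%, Beaumont 31/243 = 12.8% → Beaumont
Regular time: Vasquez 16/21 = 76.2%, Beaumont 13/15 = 86.7% → Beaumont
Overall: Vasquez 26/369 = 7.0%, Beaumont 44/258 = 17.1% → Beaumont
Beaumont wins overall and in every game group — no reversal.

No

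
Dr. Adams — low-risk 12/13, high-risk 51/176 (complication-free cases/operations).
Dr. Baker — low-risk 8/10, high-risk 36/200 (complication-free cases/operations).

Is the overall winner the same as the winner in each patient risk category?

Low-risk: Dr. Adams 12/13 = 92.3%, Dr. Baker 8/10 = 80.0% → Dr. Adams
High-risk: Dr. Adams 51/176 = 29.0%, Dr. Baker 36/200 = 18.0% → Dr. Adams
Overall: Dr. Adams 63/189 = 33.3%, Dr. Baker 44/210 = 21.0% → Dr. Adams
Dr. Adams wins overall and in every patient risk group — no reversal.

Yes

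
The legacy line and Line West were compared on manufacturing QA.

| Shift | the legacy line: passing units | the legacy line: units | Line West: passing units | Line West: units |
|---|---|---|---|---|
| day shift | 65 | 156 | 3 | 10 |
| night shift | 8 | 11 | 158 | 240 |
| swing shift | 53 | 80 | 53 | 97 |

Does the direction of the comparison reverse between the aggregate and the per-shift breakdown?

Yes

Day shift: the legacy line 65/156 = 41.7%, Line West 3/10 = 30.0% → the legacy line
Night shift: the legacy line 8/11 = 72.7%, Line West 158/240 = 65.8% → the legacy line
Swing shift: the legacy line 53/80 = 66.2%, Line West 53/97 = 54.6% → the legacy line
Overall: the legacy line 126/247 = 51.0%, Line West 214/347 = 61.7% → Line West
The legacy line wins each shift group but Line West wins overall — the comparison reverses. The legacy line's units skew toward day shift, which has a lower base rate.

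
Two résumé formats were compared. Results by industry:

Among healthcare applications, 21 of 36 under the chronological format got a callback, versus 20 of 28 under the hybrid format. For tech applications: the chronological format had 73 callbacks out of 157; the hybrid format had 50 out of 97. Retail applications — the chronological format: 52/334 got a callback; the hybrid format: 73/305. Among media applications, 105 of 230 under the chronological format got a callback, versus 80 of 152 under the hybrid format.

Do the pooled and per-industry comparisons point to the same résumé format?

Yes

Healthcare: the chronological format 21/36 = 58.3%, the hybrid format 20/28 = 71.4% → the hybrid format
Tech: the chronological format 73/157 = 46.5%, the hybrid format 50/97 = 51.5% → the hybrid format
Retail: the chronological format 52/334 = 15.6%, the hybrid format 73/305 = 23.9% → the hybrid format
Media: the chronological format 105/230 = 45.7%, the hybrid format 80/152 = 52.6% → the hybrid format
Overall: the chronological format 251/757 = 33.2%, the hybrid format 223/582 = 38.3% → the hybrid format
The hybrid format wins overall and in every industry group — no reversal.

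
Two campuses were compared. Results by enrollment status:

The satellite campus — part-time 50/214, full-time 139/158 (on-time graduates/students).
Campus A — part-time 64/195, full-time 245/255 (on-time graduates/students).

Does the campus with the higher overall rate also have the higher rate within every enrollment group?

Part-time: the satellite campus 50/214 = 23.4%, Campus A 64/195 = 32.8% → Campus A
Full-time: the satellite campus 139/158 = 88.0%, Campus A 245/255 = 96.1% → Campus A
Overall: the satellite campus 189/372 = 50.8%, Campus A 309/450 = 68.7% → Campus A
Campus A wins overall and in every enrollment group — no reversal.

Yes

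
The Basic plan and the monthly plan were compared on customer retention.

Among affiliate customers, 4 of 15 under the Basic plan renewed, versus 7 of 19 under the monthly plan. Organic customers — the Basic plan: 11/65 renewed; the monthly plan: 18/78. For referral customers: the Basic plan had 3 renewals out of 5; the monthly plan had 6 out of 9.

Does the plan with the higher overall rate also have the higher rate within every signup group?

Yes

Affiliate: the Basic plan 4/15 = 26.7%, the monthly plan 7/19 = 36.8% → the monthly plan
Organic: the Basic plan 11/65 = 16.9%, the monthly plan 18/78 = 23.1% → the monthly plan
Referral: the Basic plan 3/5 = 60.0%, the monthly plan 6/9 = 66.7% → the monthly plan
Overall: the Basic plan 18/85 = 21.2%, the monthly plan 31/106 = 29.2% → the monthly plan
The monthly plan wins overall and in every signup group — no reversal.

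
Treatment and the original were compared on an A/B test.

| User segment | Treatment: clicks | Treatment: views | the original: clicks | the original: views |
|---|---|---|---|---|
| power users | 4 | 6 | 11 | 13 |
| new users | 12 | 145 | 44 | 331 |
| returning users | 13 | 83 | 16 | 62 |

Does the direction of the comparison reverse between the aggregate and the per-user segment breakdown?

Power users: Treatment 4/6 = 66.7%, the original 11/13 = 84.6% → the original
New users: Treatment 12/145 = 8.3%, the original 44/331 = 13.3% → the original
Returning users: Treatment 13/83 = 15.7%, the original 16/62 = 25.8% → the original
Overall: Treatment 29/234 = 12.4%, the original 71/406 = 17.5% → the original
The original wins overall and in every user group — no reversal.

No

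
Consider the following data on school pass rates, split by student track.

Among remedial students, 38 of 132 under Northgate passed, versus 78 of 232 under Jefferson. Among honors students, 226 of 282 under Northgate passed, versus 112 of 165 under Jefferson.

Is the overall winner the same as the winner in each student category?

No

Remedial: Northgate 38/132 = 28.8%, Jefferson 78/232 = 33.6% → Jefferson
Honors: Northgate 226/282 = 80.1%, Jefferson 112/165 = 67.9% → Northgate
Overall: Northgate 264/414 = 63.8%, Jefferson 190/397 = 47.9% → Northgate
Neither sweeps: Northgate wins 1 of 2 groups, Jefferson wins 1. Northgate wins overall but not every group — no Simpson reversal.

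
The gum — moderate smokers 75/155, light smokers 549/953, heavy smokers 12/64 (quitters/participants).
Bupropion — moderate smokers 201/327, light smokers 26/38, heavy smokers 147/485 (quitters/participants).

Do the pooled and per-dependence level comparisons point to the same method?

No

Moderate smokers: the gum 75/155 = 48.4%, bupropion 201/327 = 61.5% → bupropion
Light smokers: the gum 549/953 = 57.6%, bupropion 26/38 = 68.4% → bupropion
Heavy smokers: the gum 12/64 = 18.8%, bupropion 147/485 = 30.3% → bupropion
Overall: the gum 636/1172 = 54.3%, bupropion 374/850 = 44.0% → the gum
Bupropion wins each dependence group but the gum wins overall — the comparison reverses. Bupropion's participants skew toward heavy smokers, which has a lower base rate.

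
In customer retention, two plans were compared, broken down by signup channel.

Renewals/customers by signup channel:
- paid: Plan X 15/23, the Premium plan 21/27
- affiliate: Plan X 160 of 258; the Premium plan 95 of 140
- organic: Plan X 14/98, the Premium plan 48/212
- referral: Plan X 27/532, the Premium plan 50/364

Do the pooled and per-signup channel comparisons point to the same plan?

Paid: Plan X 15/23 = 65.2%, the Premium plan 21/27 = 77.8% → the Premium plan
Affiliate: Plan X 160/258 = 62.0%, the Premium plan 95/140 = 67.9% → the Premium plan
Organic: Plan X 14/98 = 14.3%, the Premium plan 48/212 = 22.6% → the Premium plan
Referral: Plan X 27/532 = 5.1%, the Premium plan 50/364 = 13.7% → the Premium plan
Overall: Plan X 216/911 = 23.7%, the Premium plan 214/743 = 28.8% → the Premium plan
The Premium plan wins overall and in every signup group — no reversal.

Yes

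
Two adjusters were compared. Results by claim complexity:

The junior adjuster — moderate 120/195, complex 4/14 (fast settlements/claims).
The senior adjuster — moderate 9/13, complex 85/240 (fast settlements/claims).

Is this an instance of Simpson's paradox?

Moderate: the junior adjuster 120/195 = 61.5%, the senior adjuster 9/13 = 69.2% → the senior adjuster
Complex: the junior adjuster 4/14 = 28.6%, the senior adjuster 85/240 = 35.4% → the senior adjuster
Overall: the junior adjuster 124/209 = 59.3%, the senior adjuster 94/253 = 37.2% → the junior adjuster
The senior adjuster wins each claim group but the junior adjuster wins overall — the comparison reverses. The senior adjuster's claims skew toward complex, which has a lower base rate.

Yes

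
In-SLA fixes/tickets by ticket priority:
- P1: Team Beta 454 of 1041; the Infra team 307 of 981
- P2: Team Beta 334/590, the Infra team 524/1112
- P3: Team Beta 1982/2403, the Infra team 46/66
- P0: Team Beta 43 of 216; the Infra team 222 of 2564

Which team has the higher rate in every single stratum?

P1: Team Beta 454/1041 = 43.6%, the Infra team 307/981 = 31.3% → Team Beta
P2: Team Beta 334/590 = 56.6%, the Infra team 524/1112 = 47.1% → Team Beta
P3: Team Beta 1982/2403 = 82.5%, the Infra team 46/66 = 69.7% → Team Beta
P0: Team Beta 43/216 = 19.9%, the Infra team 222/2564 = 8.7% → Team Beta
Team Beta has the higher rate in all 4 groups.

Team Beta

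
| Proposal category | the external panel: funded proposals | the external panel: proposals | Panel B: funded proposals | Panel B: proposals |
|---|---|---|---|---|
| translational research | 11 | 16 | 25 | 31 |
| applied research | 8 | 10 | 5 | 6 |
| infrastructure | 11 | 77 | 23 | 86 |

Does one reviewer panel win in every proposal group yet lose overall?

Translational research: the external panel 11/16 = 68.8%, Panel B 25/31 = 80.6% → Panel B
Applied research: the external panel 8/10 = 80.0%, Panel B 5/6 = 83.3% → Panel B
Infrastructure: the external panel 11/77 = 14.3%, Panel B 23/86 = 26.7% → Panel B
Overall: the external panel 30/103 = 29.1%, Panel B 53/123 = 43.1% → Panel B
Panel B wins overall and in every proposal group — no reversal.

No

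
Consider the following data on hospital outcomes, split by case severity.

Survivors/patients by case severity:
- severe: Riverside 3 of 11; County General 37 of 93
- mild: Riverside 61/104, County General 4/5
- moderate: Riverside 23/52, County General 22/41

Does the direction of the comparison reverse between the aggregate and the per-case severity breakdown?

Severe: Riverside 3/11 = 27.3%, County General 37/93 = 39.8% → County General
Mild: Riverside 61/104 = 58.7%, County General 4/5 = 80.0% → County General
Moderate: Riverside 23/52 = 44.2%, County General 22/41 = 53.7% → County General
Overall: Riverside 87/167 = 52.1%, County General 63/139 = 45.3% → Riverside
County General wins each case group but Riverside wins overall — the comparison reverses. County General's patients skew toward severe, which has a lower base rate.

Yes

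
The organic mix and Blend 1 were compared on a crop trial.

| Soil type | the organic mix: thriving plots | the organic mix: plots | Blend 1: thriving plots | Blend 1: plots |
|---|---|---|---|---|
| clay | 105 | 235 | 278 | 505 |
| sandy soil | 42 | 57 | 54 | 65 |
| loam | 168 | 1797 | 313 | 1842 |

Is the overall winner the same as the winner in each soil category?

Clay: the organic mix 105/235 = 44.7%, Blend 1 278/505 = 55.0% → Blend 1
Sandy soil: the organic mix 42/57 = 73.7%, Blend 1 54/65 = 83.1% → Blend 1
Loam: the organic mix 168/1797 = 9.3%, Blend 1 313/1842 = 17.0% → Blend 1
Overall: the organic mix 315/2089 = 15.1%, Blend 1 645/2412 = 26.7% → Blend 1
Blend 1 wins overall and in every soil group — no reversal.

Yes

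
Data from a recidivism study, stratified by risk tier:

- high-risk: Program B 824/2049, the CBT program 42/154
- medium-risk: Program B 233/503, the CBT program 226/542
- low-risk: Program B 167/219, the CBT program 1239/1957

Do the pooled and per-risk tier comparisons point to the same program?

No

High-risk: Program B 824/2049 = 40.2%, the CBT program 42/154 = 27.3% → Program B
Medium-risk: Program B 233/503 = 46.3%, the CBT program 226/542 = 41.7% → Program B
Low-risk: Program B 167/219 = 76.3%, the CBT program 1239/1957 = 63.3% → Program B
Overall: Program B 1224/2771 = 44.2%, the CBT program 1507/2653 = 56.8% → the CBT program
Program B wins each risk group but the CBT program wins overall — the comparison reverses. Program B's participants skew toward high-risk, which has a lower base rate.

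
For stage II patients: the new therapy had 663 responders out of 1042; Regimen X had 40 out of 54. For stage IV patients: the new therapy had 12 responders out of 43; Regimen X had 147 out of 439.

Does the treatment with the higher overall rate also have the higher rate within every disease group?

Stage II: the new therapy 663/1042 = 63.6%, Regimen X 40/54 = 74.1% → Regimen X
Stage IV: the new therapy 12/43 = 27.9%, Regimen X 147/439 = 33.5% → Regimen X
Overall: the new therapy 675/1085 = 62.2%, Regimen X 187/493 = 37.9% → the new therapy
Regimen X wins each disease group but the new therapy wins overall — the comparison reverses. Regimen X's patients skew toward stage IV, which has a lower base rate.

No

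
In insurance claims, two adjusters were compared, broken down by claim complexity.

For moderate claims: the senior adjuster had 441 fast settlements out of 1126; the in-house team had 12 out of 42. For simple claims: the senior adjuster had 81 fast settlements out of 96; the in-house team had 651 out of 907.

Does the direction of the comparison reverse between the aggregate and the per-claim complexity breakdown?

Moderate: the senior adjuster 441/1126 = 39.2%, the in-house team 12/42 = 28.6% → the senior adjuster
Simple: the senior adjuster 81/96 = 84.4%, the in-house team 651/907 = 71.8% → the senior adjuster
Overall: the senior adjuster 522/1222 = 42.7%, the in-house team 663/949 = 69.9% → the in-house team
The senior adjuster wins each claim group but the in-house team wins overall — the comparison reverses. The senior adjuster's claims skew toward moderate, which has a lower base rate.

Yes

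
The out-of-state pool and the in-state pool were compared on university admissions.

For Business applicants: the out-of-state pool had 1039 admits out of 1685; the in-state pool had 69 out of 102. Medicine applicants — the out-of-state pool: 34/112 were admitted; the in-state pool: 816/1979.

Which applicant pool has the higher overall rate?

the out-of-state pool

Business: the out-of-state pool 1039/1685 = 61.7%, the in-state pool 69/102 = 67.6% → the in-state pool
Medicine: the out-of-state pool 34/112 = 30.4%, the in-state pool 816/1979 = 41.2% → the in-state pool
Overall: the out-of-state pool 1073/1797 = 59.7%, the in-state pool 885/2081 = 42.5% → the out-of-state pool
(The in-state pool wins every department group but the out-of-state pool wins overall — the in-state pool's applicants skew toward the low-rate Medicine group.)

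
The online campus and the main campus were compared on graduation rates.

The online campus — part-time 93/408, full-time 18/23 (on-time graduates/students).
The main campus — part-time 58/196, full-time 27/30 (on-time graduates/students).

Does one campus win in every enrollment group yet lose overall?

Part-time: the online campus 93/408 = 22.8%, the main campus 58/196 = 29.6% → the main campus
Full-time: the online campus 18/23 = 78.3%, the main campus 27/30 = 90.0% → the main campus
Overall: the online campus 111/431 = 25.8%, the main campus 85/226 = 37.6% → the main campus
The main campus wins overall and in every enrollment group — no reversal.

No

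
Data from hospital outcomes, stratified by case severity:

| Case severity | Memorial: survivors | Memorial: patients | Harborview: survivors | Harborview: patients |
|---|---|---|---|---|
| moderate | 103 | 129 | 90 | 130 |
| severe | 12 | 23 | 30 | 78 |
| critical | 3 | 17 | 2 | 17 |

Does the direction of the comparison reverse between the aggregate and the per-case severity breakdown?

Moderate: Memorial 103/129 = 79.8%, Harborview 90/130 = 69.2% → Memorial
Severe: Memorial 12/23 = 52.2%, Harborview 30/78 = 38.5% → Memorial
Critical: Memorial 3/17 = 17.6%, Harborview 2/17 = 11.8% → Memorial
Overall: Memorial 118/169 = 69.8%, Harborview 122/225 = 54.2% → Memorial
Memorial wins overall and in every case group — no reversal.

No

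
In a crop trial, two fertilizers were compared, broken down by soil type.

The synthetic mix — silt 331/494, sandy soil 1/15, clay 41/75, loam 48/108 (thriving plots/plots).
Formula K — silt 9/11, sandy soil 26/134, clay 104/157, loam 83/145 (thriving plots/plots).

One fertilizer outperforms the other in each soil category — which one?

Formula K

Silt: the synthetic mix 331/494 = 67.0%, Formula K 9/11 = 81.8% → Formula K
Sandy soil: the synthetic mix 1/15 = 6.7%, Formula K 26/134 = 19.4% → Formula K
Clay: the synthetic mix 41/75 = 54.7%, Formula K 104/157 = 66.2% → Formula K
Loam: the synthetic mix 48/108 = 44.4%, Formula K 83/145 = 57.2% → Formula K
Formula K has the higher rate in all 4 groups.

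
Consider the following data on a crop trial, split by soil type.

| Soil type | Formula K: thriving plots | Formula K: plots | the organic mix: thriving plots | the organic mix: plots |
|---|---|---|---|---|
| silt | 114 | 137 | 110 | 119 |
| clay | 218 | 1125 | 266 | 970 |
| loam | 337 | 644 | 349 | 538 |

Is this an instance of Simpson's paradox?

No

Silt: Formula K 114/137 = 83.2%, the organic mix 110/119 = 92.4% → the organic mix
Clay: Formula K 218/1125 = 19.4%, the organic mix 266/970 = 27.4% → the organic mix
Loam: Formula K 337/644 = 52.3%, the organic mix 349/538 = 64.9% → the organic mix
Overall: Formula K 669/1906 = 35.1%, the organic mix 725/1627 = 44.6% → the organic mix
The organic mix wins overall and in every soil group — no reversal.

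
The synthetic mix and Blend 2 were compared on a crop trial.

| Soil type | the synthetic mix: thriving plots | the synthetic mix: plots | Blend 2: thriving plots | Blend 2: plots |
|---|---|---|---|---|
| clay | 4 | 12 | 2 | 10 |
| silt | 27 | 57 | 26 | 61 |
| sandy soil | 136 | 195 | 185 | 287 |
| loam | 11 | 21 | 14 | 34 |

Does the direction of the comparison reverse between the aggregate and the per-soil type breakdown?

Clay: the synthetic mix 4/12 = 33.3%, Blend 2 2/10 = 20.0% → the synthetic mix
Silt: the synthetic mix 27/57 = 47.4%, Blend 2 26/61 = 42.6% → the synthetic mix
Sandy soil: the synthetic mix 136/195 = 69.7%, Blend 2 185/287 = 64.5% → the synthetic mix
Loam: the synthetic mix 11/21 = 52.4%, Blend 2 14/34 = 41.2% → the synthetic mix
Overall: the synthetic mix 178/285 = 62.5%, Blend 2 227/392 = 57.9% → the synthetic mix
The synthetic mix wins overall and in every soil group — no reversal.

No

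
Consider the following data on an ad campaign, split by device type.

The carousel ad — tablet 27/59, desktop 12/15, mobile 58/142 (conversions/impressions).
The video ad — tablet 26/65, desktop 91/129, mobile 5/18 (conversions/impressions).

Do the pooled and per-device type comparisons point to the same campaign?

Tablet: the carousel ad 27/59 = 45.8%, the video ad 26/65 = 40.0% → the carousel ad
Desktop: the carousel ad 12/15 = 80.0%, the video ad 91/129 = 70.5% → the carousel ad
Mobile: the carousel ad 58/142 = 40.8%, the video ad 5/18 = 27.8% → the carousel ad
Overall: the carousel ad 97/216 = 44.9%, the video ad 122/212 = 57.5% → the video ad
The carousel ad wins each device group but the video ad wins overall — the comparison reverses. The carousel ad's impressions skew toward mobile, which has a lower base rate.

No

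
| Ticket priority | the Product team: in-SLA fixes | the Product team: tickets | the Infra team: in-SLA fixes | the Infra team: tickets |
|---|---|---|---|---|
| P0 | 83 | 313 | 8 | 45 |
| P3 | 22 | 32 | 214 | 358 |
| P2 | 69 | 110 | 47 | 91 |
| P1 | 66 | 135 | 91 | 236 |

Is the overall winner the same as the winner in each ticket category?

P0: the Product team 83/313 = 26.5%, the Infra team 8/45 = 17.8% → the Product team
P3: the Product team 22/32 = 68.8%, the Infra team 214/358 = 59.8% → the Product team
P2: the Product team 69/110 = 62.7%, the Infra team 47/91 = 51.6% → the Product team
P1: the Product team 66/135 = 48.9%, the Infra team 91/236 = 38.6% → the Product team
Overall: the Product team 240/590 = 40.7%, the Infra team 360/730 = 49.3% → the Infra team
The Product team wins each ticket group but the Infra team wins overall — the comparison reverses. The Product team's tickets skew toward P0, which has a lower base rate.

No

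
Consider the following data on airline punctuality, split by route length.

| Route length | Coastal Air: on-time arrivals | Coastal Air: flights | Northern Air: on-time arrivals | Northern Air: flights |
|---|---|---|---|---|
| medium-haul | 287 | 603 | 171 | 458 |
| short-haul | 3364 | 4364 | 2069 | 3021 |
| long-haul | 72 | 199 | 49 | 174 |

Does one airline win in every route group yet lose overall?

No

Medium-haul: Coastal Air 287/603 = 47.6%, Northern Air 171/458 = 37.3% → Coastal Air
Short-haul: Coastal Air 3364/4364 = 77.1%, Northern Air 2069/3021 = 68.5% → Coastal Air
Long-haul: Coastal Air 72/199 = 36.2%, Northern Air 49/174 = 28.2% → Coastal Air
Overall: Coastal Air 3723/5166 = 72.1%, Northern Air 2289/3653 = 62.7% → Coastal Air
Coastal Air wins overall and in every route group — no reversal.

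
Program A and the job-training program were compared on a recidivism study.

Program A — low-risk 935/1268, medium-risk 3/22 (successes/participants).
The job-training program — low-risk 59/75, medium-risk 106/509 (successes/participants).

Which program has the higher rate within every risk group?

Low-risk: Program A 935/1268 = 73.7%, the job-training program 59/75 = 78.7% → the job-training program
Medium-risk: Program A 3/22 = 13.6%, the job-training program 106/509 = 20.8% → the job-training program
The job-training program has the higher rate in both groups.

the job-training program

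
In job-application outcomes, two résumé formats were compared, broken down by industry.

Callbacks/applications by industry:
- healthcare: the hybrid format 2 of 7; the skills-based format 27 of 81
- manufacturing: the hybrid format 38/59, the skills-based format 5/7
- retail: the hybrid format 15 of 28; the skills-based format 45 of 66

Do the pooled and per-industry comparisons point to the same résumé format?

Healthcare: the hybrid format 2/7 = 28.6%, the skills-based format 27/81 = 33.3% → the skills-based format
Manufacturing: the hybrid format 38/59 = 64.4%, the skills-based format 5/7 = 71.4% → the skills-based format
Retail: the hybrid format 15/28 = 53.6%, the skills-based format 45/66 = 68.2% → the skills-based format
Overall: the hybrid format 55/94 = 58.5%, the skills-based format 77/154 = 50.0% → the hybrid format
The skills-based format wins each industry group but the hybrid format wins overall — the comparison reverses. The skills-based format's applications skew toward healthcare, which has a lower base rate.

No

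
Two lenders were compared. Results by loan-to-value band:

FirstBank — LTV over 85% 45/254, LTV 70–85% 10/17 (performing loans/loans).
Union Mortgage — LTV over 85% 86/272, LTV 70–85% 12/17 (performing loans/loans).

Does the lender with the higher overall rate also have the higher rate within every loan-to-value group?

LTV over 85%: FirstBank 45/254 = 17.7%, Union Mortgage 86/272 = 31.6% → Union Mortgage
LTV 70–85%: FirstBank 10/17 = 58.8%, Union Mortgage 12/17 = 70.6% → Union Mortgage
Overall: FirstBank 55/271 = 20.3%, Union Mortgage 98/289 = 33.9% → Union Mortgage
Union Mortgage wins overall and in every loan-to-value group — no reversal.

Yes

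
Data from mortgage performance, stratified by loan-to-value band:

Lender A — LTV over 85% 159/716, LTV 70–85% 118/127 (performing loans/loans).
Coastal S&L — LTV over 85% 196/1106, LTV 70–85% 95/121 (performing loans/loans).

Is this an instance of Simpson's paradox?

No

LTV over 85%: Lender A 159/716 = 22.2%, Coastal S&L 196/1106 = 17.7% → Lender A
LTV 70–85%: Lender A 118/127 = 92.9%, Coastal S&L 95/121 = 78.5% → Lender A
Overall: Lender A 277/843 = 32.9%, Coastal S&L 291/1227 = 23.7% → Lender A
Lender A wins overall and in every loan-to-value group — no reversal.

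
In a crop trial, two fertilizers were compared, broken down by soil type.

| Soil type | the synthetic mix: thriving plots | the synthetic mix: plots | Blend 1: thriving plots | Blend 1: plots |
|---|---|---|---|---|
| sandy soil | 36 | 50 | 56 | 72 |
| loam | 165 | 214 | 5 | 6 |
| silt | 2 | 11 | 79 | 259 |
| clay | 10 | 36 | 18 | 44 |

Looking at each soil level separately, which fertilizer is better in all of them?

Blend 1

Sandy soil: the synthetic mix 36/50 = 72.0%, Blend 1 56/72 = 77.8% → Blend 1
Loam: the synthetic mix 165/214 = 77.1%, Blend 1 5/6 = 83.3% → Blend 1
Silt: the synthetic mix 2/11 = 18.2%, Blend 1 79/259 = 30.5% → Blend 1
Clay: the synthetic mix 10/36 = 27.8%, Blend 1 18/44 = 40.9% → Blend 1
Blend 1 has the higher rate in all 4 groups.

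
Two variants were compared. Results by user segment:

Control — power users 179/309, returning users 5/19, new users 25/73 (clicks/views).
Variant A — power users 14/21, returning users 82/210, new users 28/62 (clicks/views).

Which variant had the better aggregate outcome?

Control

Power users: Control 179/309 = 57.9%, Variant A 14/21 = 66.7% → Variant A
Returning users: Control 5/19 = 26.3%, Variant A 82/210 = 39.0% → Variant A
New users: Control 25/73 = 34.2%, Variant A 28/62 = 45.2% → Variant A
Overall: Control 209/401 = 52.1%, Variant A 124/293 = 42.3% → Control
(Variant A wins every user group but Control wins overall — Variant A's views skew toward the low-rate returning users group.)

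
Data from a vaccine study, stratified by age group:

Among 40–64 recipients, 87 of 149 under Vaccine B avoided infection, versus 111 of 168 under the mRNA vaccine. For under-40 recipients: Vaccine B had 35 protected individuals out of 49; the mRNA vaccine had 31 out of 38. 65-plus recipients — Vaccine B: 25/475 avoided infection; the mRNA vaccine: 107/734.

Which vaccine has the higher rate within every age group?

the mRNA vaccine

40–64: Vaccine B 87/149 = 58.4%, the mRNA vaccine 111/168 = 66.1% → the mRNA vaccine
Under-40: Vaccine B 35/49 = 71.4%, the mRNA vaccine 31/38 = 81.6% → the mRNA vaccine
65-plus: Vaccine B 25/475 = 5.3%, the mRNA vaccine 107/734 = 14.6% → the mRNA vaccine
The mRNA vaccine has the higher rate in all 3 groups.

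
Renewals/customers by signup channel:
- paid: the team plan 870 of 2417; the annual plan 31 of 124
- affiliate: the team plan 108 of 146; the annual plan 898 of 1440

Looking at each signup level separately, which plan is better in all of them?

Paid: the team plan 870/2417 = 36.0%, the annual plan 31/124 = 25.0% → the team plan
Affiliate: the team plan 108/146 = 74.0%, the annual plan 898/1440 = 62.4% → the team plan
The team plan has the higher rate in both groups.

the team plan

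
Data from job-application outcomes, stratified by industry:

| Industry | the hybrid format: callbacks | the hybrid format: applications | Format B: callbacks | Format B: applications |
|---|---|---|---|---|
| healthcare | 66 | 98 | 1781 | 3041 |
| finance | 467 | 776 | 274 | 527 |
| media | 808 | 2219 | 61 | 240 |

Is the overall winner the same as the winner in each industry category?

No

Healthcare: the hybrid format 66/98 = 67.3%, Format B 1781/3041 = 58.6% → the hybrid format
Finance: the hybrid format 467/776 = 60.2%, Format B 274/527 = 52.0% → the hybrid format
Media: the hybrid format 808/2219 = 36.4%, Format B 61/240 = 25.4% → the hybrid format
Overall: the hybrid format 1341/3093 = 43.4%, Format B 2116/3808 = 55.6% → Format B
The hybrid format wins each industry group but Format B wins overall — the comparison reverses. The hybrid format's applications skew toward media, which has a lower base rate.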